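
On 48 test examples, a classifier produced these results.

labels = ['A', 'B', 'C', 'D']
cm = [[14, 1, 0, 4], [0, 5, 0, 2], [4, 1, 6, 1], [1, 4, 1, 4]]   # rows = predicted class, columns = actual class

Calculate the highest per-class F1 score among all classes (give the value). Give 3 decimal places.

Per-class F1 score (2·TP/(2·TP+FP+FN)):
  A: TP=14, FP=1+0+4=5, FN=0+4+1=5 → 28/38 = 0.7368
  B: TP=5, FP=0+0+2=2, FN=1+1+4=6 → 10/18 = 0.5556
  C: TP=6, FP=4+1+1=6, FN=0+0+1=1 → 12/19 = 0.6316
  D: TP=4, FP=1+4+1=6, FN=4+2+1=7 → 8/21 = 0.3810
Highest is class 'A' with F1 score = 0.737.

0.737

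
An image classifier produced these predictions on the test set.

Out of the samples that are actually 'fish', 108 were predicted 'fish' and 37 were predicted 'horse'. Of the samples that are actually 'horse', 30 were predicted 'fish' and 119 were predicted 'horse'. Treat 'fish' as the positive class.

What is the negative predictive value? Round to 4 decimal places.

NPV = TN/(TN+FN) = 119/(119+37) = 0.7628

0.7628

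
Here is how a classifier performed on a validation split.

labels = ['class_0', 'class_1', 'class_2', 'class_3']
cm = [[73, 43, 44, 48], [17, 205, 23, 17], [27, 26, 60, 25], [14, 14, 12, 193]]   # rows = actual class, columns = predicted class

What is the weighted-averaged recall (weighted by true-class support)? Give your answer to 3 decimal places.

0.631

Per-class recall (TP/(TP+FN)):
  class_0: TP=73, FN=43+44+48=135 → 73/208 = 0.3510
  class_1: TP=205, FN=17+23+17=57 → 205/262 = 0.7824
  class_2: TP=60, FN=27+26+25=78 → 60/138 = 0.4348
  class_3: TP=193, FN=14+14+12=40 → 193/233 = 0.8283
Weighted-recall = Σ (supportᵢ/N)·recallᵢ with N=841: (208/841)·0.3510 + (262/841)·0.7824 + (138/841)·0.4348 + (233/841)·0.8283 = 0.631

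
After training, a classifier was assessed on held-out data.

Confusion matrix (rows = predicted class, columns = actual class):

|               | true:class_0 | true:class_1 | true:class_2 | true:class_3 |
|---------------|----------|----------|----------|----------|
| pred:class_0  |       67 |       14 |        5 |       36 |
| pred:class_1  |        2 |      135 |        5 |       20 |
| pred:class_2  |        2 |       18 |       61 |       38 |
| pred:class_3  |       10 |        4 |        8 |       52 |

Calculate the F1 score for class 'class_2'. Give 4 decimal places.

0.6162

F1 score = 2·TP/(2·TP+FP+FN).
class_2: TP=61, FP=2+18+38=58, FN=5+5+8=18 → 122/198 = 0.61616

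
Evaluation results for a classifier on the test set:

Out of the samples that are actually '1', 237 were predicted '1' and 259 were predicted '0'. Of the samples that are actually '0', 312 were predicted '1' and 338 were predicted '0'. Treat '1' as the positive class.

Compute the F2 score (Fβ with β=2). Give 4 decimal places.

0.4678

Fβ = (1+β²)·TP / ((1+β²)·TP + β²·FN + FP), with β²=4
= 5·237 / (5·237 + 4·259 + 312) = 0.4678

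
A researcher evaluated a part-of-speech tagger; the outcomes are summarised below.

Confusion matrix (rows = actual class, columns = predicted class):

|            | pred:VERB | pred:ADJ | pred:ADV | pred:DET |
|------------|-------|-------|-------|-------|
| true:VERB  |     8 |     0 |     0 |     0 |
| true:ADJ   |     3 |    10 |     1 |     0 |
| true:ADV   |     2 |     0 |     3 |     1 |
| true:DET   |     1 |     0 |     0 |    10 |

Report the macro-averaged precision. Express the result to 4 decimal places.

0.8076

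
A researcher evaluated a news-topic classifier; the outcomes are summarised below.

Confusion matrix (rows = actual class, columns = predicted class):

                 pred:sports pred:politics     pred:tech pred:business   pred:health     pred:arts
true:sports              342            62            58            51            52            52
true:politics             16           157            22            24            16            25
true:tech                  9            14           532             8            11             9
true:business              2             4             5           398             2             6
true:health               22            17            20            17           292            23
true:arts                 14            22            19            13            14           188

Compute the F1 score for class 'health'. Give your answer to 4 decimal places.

Treat 'health' as positive and all other classes as negative.
F1 score = 2·TP/(2·TP+FP+FN).
health: TP=292, FP=52+16+11+2+14=95, FN=22+17+20+17+23=99 → 584/778 = 0.75064

0.7506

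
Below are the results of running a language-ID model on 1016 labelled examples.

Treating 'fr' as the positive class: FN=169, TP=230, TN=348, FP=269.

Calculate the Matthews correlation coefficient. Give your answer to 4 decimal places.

0.1372

MCC = (TP·TN − FP·FN) / √((TP+FP)(TP+FN)(TN+FP)(TN+FN))
Numerator = 230·348 − 269·169 = 34579
Denominator = √(499·399·617·517) = √63511028889 = 252013.9458
MCC = 34579 / 252013.9458 = 0.1372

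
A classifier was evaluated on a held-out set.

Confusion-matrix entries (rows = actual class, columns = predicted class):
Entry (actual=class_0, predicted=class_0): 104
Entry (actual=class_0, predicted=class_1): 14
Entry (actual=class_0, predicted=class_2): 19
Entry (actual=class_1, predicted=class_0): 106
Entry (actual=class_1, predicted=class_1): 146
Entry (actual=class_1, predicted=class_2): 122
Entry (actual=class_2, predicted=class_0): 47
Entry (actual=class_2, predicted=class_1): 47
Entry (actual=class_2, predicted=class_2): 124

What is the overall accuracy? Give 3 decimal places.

0.513

Accuracy = trace / total = (104+146+124=374) / 729 = 374/729 = 0.513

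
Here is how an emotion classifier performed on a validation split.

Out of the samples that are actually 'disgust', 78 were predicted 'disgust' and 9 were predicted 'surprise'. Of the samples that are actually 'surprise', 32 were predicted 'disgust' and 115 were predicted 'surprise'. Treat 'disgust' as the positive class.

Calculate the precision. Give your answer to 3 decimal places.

Precision = TP/(TP+FP) = 78/(78+32) = 78/110 = 0.709

0.709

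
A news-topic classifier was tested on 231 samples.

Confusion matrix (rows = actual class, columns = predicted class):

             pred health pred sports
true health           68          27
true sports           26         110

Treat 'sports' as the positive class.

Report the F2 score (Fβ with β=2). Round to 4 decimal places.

0.8076

Fβ = (1+β²)·TP / ((1+β²)·TP + β²·FN + FP), with β²=4
= 5·110 / (5·110 + 4·26 + 27) = 0.8076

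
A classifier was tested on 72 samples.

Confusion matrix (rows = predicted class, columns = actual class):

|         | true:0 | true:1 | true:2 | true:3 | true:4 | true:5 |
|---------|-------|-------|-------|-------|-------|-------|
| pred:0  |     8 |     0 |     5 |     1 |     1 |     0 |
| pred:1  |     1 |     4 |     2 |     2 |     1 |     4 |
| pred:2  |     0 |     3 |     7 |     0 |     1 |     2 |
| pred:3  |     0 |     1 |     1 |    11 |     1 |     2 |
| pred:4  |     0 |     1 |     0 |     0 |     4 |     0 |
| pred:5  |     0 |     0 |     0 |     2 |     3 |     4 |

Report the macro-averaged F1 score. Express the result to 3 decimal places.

Per-class F1 score (2·TP/(2·TP+FP+FN)):
  0: TP=8, FP=0+5+1+1+0=7, FN=1+0+0+0+0=1 → 16/24 = 0.6667
  1: TP=4, FP=1+2+2+1+4=10, FN=0+3+1+1+0=5 → 8/23 = 0.3478
  2: TP=7, FP=0+3+0+1+2=6, FN=5+2+1+0+0=8 → 14/28 = 0.5000
  3: TP=11, FP=0+1+1+1+2=5, FN=1+2+0+0+2=5 → 22/32 = 0.6875
  4: TP=4, FP=0+1+0+0+0=1, FN=1+1+1+1+3=7 → 8/16 = 0.5000
  5: TP=4, FP=0+0+0+2+3=5, FN=0+4+2+2+0=8 → 8/21 = 0.3810
Macro-F1 score = mean = (0.6667 + 0.3478 + 0.5000 + 0.6875 + 0.5000 + 0.3810) / 6 = 0.514

0.514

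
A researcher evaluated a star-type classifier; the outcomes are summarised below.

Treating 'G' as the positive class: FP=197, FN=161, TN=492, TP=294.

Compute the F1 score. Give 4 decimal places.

0.6216

Precision = TP/(TP+FP) = 294/491 = 0.5988
Recall = TP/(TP+FN) = 294/455 = 0.6462
F1 = 2·TP/(2·TP+FP+FN) = 588/946 = 0.6216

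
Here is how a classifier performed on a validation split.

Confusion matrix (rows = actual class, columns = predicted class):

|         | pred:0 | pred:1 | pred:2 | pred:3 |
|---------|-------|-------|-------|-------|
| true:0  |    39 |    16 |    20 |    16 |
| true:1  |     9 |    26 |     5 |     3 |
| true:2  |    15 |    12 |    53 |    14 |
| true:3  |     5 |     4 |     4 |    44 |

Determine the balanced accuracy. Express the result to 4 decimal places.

Balanced accuracy = mean of per-class recall.
  0: recall = 39/91 = 0.42857
  1: recall = 26/43 = 0.60465
  2: recall = 53/94 = 0.56383
  3: recall = 44/57 = 0.77193
Mean = (0.42857 + 0.60465 + 0.56383 + 0.77193) / 4 = 0.5922

0.5922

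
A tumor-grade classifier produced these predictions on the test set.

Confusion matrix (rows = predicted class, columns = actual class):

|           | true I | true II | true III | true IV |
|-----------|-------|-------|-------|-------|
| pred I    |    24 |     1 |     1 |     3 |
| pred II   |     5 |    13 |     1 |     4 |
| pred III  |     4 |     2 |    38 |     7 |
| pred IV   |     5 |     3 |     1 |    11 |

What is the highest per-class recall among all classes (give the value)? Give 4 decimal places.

Per-class recall (TP/(TP+FN)):
  I: TP=24, FN=5+4+5=14 → 24/38 = 0.63158
  II: TP=13, FN=1+2+3=6 → 13/19 = 0.68421
  III: TP=38, FN=1+1+1=3 → 38/41 = 0.92683
  IV: TP=11, FN=3+4+7=14 → 11/25 = 0.44000
Highest is class 'III' with recall = 0.9268.

0.9268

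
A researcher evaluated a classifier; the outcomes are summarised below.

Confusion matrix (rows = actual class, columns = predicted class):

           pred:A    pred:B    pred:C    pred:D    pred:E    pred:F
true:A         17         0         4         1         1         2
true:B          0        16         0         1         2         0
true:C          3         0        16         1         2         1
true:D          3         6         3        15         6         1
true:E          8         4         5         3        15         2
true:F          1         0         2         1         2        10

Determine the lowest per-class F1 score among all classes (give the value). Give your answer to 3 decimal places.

Per-class F1 score (2·TP/(2·TP+FP+FN)):
  A: TP=17, FP=0+3+3+8+1=15, FN=0+4+1+1+2=8 → 34/57 = 0.5965
  B: TP=16, FP=0+0+6+4+0=10, FN=0+0+1+2+0=3 → 32/45 = 0.7111
  C: TP=16, FP=4+0+3+5+2=14, FN=3+0+1+2+1=7 → 32/53 = 0.6038
  D: TP=15, FP=1+1+1+3+1=7, FN=3+6+3+6+1=19 → 30/56 = 0.5357
  E: TP=15, FP=1+2+2+6+2=13, FN=8+4+5+3+2=22 → 30/65 = 0.4615
  F: TP=10, FP=2+0+1+1+2=6, FN=1+0+2+1+2=6 → 20/32 = 0.6250
Lowest is class 'E' with F1 score = 0.462.

0.462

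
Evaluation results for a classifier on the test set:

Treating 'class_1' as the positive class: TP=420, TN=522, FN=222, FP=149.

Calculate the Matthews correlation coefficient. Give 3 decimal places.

MCC = (TP·TN − FP·FN) / √((TP+FP)(TP+FN)(TN+FP)(TN+FN))
Numerator = 420·522 − 149·222 = 186162
Denominator = √(569·642·671·744) = √182365528752 = 427042.7716
MCC = 186162 / 427042.7716 = 0.436

0.436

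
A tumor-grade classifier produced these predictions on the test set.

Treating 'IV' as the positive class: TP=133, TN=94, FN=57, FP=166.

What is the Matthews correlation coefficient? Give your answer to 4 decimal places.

MCC = (TP·TN − FP·FN) / √((TP+FP)(TP+FN)(TN+FP)(TN+FN))
Numerator = 133·94 − 166·57 = 3040
Denominator = √(299·190·260·151) = √2230360600 = 47226.6937
MCC = 3040 / 47226.6937 = 0.0644

0.0644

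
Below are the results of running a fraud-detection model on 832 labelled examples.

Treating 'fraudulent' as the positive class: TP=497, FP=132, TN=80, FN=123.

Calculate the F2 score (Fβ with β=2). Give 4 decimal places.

0.7993

Fβ = (1+β²)·TP / ((1+β²)·TP + β²·FN + FP), with β²=4
= 5·497 / (5·497 + 4·123 + 132) = 0.7993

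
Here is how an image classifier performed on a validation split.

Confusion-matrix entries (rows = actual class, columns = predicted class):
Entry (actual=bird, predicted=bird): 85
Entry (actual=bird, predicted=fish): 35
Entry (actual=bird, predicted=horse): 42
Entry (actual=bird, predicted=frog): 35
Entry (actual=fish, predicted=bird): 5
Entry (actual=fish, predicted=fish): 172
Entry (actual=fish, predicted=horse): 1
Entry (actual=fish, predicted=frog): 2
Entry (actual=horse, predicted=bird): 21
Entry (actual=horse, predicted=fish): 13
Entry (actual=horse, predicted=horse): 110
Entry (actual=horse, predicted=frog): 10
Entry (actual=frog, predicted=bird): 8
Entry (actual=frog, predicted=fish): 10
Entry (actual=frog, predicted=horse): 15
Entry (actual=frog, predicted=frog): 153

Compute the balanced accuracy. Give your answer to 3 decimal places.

0.731

Balanced accuracy = mean of per-class recall.
  bird: recall = 85/197 = 0.4315
  fish: recall = 172/180 = 0.9556
  horse: recall = 110/154 = 0.7143
  frog: recall = 153/186 = 0.8226
Mean = (0.4315 + 0.9556 + 0.7143 + 0.8226) / 4 = 0.731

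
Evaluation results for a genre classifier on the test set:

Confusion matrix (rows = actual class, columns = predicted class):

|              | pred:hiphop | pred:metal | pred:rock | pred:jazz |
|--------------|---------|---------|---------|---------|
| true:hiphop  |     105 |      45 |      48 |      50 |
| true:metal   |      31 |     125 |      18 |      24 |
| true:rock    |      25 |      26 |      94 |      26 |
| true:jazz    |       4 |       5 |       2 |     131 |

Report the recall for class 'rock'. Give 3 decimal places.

One-vs-rest for 'rock': TP = diagonal; FP = other classes predicted 'rock'; FN = 'rock' predicted as other.
recall = TP/(TP+FN).
rock: TP=94, FN=25+26+26=77 → 94/171 = 0.5497

0.550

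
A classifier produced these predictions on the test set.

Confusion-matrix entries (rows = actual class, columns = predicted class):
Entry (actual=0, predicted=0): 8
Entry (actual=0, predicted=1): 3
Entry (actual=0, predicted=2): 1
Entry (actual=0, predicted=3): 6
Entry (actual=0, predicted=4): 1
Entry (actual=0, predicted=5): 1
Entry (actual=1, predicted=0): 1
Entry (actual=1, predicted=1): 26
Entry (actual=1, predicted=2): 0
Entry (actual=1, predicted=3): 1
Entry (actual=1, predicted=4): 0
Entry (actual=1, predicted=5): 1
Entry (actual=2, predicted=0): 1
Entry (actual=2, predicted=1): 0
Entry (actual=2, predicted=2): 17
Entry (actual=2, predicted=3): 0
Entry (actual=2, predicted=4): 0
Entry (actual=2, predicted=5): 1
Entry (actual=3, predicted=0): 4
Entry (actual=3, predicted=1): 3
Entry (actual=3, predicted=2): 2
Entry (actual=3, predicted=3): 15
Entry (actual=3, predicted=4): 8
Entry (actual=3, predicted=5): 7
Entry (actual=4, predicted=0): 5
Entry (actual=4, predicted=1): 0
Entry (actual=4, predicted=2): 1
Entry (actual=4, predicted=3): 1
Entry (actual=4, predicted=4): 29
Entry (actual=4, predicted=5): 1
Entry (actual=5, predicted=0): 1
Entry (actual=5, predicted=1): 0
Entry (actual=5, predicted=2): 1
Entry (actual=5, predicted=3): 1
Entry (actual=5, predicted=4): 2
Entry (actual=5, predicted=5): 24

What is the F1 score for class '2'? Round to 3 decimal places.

One-vs-rest for '2': TP = diagonal; FP = other classes predicted '2'; FN = '2' predicted as other.
F1 score = 2·TP/(2·TP+FP+FN).
2: TP=17, FP=1+0+2+1+1=5, FN=1+0+0+0+1=2 → 34/41 = 0.8293

0.829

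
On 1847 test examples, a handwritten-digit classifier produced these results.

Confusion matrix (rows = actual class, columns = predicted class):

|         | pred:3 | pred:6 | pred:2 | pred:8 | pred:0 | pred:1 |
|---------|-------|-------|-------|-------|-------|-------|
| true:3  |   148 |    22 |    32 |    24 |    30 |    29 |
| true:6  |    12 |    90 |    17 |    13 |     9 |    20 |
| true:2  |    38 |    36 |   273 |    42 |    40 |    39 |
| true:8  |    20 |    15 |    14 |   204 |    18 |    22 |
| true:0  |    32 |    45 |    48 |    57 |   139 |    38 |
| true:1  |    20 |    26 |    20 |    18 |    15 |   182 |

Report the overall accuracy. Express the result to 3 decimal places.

Accuracy = trace / total = (148+90+273+204+139+182=1036) / 1847 = 1036/1847 = 0.561

0.561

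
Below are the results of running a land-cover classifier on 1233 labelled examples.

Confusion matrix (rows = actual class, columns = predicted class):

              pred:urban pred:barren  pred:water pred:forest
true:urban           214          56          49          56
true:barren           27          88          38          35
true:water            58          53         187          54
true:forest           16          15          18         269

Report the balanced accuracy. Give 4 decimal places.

Balanced accuracy = mean of per-class recall.
  urban: recall = 214/375 = 0.57067
  barren: recall = 88/188 = 0.46809
  water: recall = 187/352 = 0.53125
  forest: recall = 269/318 = 0.84591
Mean = (0.57067 + 0.46809 + 0.53125 + 0.84591) / 4 = 0.6040

0.6040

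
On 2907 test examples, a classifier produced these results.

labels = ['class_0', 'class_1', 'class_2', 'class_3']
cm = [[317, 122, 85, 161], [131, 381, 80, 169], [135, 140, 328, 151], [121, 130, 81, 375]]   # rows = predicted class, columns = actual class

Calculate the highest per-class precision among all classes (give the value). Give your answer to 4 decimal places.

Per-class precision (TP/(TP+FP)):
  class_0: TP=317, FP=122+85+161=368 → 317/685 = 0.46277
  class_1: TP=381, FP=131+80+169=380 → 381/761 = 0.50066
  class_2: TP=328, FP=135+140+151=426 → 328/754 = 0.43501
  class_3: TP=375, FP=121+130+81=332 → 375/707 = 0.53041
Highest is class 'class_3' with precision = 0.5304.

0.5304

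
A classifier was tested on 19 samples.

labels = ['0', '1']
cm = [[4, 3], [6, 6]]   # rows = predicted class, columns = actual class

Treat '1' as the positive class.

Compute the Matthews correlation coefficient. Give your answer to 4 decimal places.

MCC = (TP·TN − FP·FN) / √((TP+FP)(TP+FN)(TN+FP)(TN+FN))
Numerator = 6·4 − 6·3 = 6
Denominator = √(12·9·10·7) = √7560 = 86.9483
MCC = 6 / 86.9483 = 0.0690

0.0690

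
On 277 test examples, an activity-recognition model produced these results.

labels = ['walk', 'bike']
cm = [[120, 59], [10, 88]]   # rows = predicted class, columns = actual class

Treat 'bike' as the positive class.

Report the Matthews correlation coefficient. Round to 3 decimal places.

MCC = (TP·TN − FP·FN) / √((TP+FP)(TP+FN)(TN+FP)(TN+FN))
Numerator = 88·120 − 10·59 = 9970
Denominator = √(98·147·130·179) = √335227620 = 18309.2223
MCC = 9970 / 18309.2223 = 0.545

0.545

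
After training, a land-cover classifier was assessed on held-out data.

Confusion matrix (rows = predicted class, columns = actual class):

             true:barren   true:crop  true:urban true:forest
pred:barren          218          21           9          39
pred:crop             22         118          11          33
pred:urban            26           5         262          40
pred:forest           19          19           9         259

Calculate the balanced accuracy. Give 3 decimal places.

0.772

Balanced accuracy = mean of per-class recall.
  barren: recall = 218/285 = 0.7649
  crop: recall = 118/163 = 0.7239
  urban: recall = 262/291 = 0.9003
  forest: recall = 259/371 = 0.6981
Mean = (0.7649 + 0.7239 + 0.9003 + 0.6981) / 4 = 0.772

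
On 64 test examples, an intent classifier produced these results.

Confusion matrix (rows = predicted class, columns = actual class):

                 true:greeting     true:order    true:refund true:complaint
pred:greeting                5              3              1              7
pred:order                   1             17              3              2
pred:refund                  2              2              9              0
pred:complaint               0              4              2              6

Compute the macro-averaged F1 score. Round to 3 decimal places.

0.549

Per-class F1 score (2·TP/(2·TP+FP+FN)):
  greeting: TP=5, FP=3+1+7=11, FN=1+2+0=3 → 10/24 = 0.4167
  order: TP=17, FP=1+3+2=6, FN=3+2+4=9 → 34/49 = 0.6939
  refund: TP=9, FP=2+2+0=4, FN=1+3+2=6 → 18/28 = 0.6429
  complaint: TP=6, FP=0+4+2=6, FN=7+2+0=9 → 12/27 = 0.4444
Macro-F1 score = mean = (0.4167 + 0.6939 + 0.6429 + 0.4444) / 4 = 0.549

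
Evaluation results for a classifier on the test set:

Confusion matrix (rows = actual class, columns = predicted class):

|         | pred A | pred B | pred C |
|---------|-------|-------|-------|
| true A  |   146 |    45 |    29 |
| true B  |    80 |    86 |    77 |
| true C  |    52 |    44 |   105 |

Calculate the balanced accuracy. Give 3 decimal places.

Balanced accuracy = mean of per-class recall.
  A: recall = 146/220 = 0.6636
  B: recall = 86/243 = 0.3539
  C: recall = 105/201 = 0.5224
Mean = (0.6636 + 0.3539 + 0.5224) / 3 = 0.513

0.513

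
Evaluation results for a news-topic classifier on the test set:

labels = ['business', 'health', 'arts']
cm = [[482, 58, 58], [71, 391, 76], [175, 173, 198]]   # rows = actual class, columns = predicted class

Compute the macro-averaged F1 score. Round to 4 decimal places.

0.6174

Per-class F1 score (2·TP/(2·TP+FP+FN)):
  business: TP=482, FP=71+175=246, FN=58+58=116 → 964/1326 = 0.72700
  health: TP=391, FP=58+173=231, FN=71+76=147 → 782/1160 = 0.67414
  arts: TP=198, FP=58+76=134, FN=175+173=348 → 396/878 = 0.45103
Macro-F1 score = mean = (0.72700 + 0.67414 + 0.45103) / 3 = 0.6174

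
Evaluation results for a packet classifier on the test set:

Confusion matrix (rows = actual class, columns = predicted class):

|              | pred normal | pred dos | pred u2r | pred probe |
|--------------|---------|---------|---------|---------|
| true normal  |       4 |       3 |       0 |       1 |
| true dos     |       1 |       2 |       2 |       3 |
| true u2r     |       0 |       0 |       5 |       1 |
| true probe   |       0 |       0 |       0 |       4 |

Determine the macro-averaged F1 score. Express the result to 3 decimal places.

Per-class F1 score (2·TP/(2·TP+FP+FN)):
  normal: TP=4, FP=1+0+0=1, FN=3+0+1=4 → 8/13 = 0.6154
  dos: TP=2, FP=3+0+0=3, FN=1+2+3=6 → 4/13 = 0.3077
  u2r: TP=5, FP=0+2+0=2, FN=0+0+1=1 → 10/13 = 0.7692
  probe: TP=4, FP=1+3+1=5, FN=0+0+0=0 → 8/13 = 0.6154
Macro-F1 score = mean = (0.6154 + 0.3077 + 0.7692 + 0.6154) / 4 = 0.577

0.577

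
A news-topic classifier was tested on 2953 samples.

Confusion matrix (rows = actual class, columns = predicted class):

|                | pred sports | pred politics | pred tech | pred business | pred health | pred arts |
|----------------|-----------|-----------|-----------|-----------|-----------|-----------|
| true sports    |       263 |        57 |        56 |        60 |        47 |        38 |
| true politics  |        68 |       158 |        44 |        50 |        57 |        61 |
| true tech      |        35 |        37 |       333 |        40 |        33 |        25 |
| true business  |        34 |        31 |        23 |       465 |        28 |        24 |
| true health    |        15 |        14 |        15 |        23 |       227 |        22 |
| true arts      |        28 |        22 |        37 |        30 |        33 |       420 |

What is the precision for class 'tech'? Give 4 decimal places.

Take TP from the diagonal, FP from the rest of the 'tech' prediction marginal, FN from the rest of the 'tech' actual marginal.
precision = TP/(TP+FP).
tech: TP=333, FP=56+44+23+15+37=175 → 333/508 = 0.65551

0.6555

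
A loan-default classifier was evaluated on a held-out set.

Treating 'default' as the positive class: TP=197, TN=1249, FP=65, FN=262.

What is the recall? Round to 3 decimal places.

Recall = TP/(TP+FN) = 197/(197+262) = 197/459 = 0.429

0.429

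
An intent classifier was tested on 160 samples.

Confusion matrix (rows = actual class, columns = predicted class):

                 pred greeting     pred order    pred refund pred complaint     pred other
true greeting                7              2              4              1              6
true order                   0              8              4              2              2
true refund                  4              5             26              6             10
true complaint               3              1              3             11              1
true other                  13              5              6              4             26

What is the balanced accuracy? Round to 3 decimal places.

0.484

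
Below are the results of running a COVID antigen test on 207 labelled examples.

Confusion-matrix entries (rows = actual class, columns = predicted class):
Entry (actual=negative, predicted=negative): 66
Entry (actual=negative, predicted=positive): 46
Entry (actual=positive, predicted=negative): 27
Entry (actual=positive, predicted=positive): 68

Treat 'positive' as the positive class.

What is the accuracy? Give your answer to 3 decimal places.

0.647

Accuracy = (TP+TN)/N = (68+66)/207 = 0.647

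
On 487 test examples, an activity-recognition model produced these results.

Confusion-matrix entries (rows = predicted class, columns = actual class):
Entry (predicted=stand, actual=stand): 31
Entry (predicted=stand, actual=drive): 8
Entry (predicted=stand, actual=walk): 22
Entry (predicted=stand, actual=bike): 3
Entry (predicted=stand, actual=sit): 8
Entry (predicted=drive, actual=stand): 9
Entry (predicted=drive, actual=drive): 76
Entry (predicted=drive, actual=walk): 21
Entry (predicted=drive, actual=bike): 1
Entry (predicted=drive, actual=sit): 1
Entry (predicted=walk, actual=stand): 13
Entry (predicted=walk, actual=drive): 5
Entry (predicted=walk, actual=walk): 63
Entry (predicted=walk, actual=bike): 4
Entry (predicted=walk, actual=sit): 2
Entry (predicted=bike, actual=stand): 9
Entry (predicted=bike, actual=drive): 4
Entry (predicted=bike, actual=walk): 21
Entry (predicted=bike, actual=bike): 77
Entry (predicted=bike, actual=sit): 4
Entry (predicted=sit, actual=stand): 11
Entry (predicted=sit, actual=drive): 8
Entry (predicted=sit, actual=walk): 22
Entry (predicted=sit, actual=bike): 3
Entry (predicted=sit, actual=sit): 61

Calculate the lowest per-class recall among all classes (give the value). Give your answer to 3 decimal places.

0.423

Per-class recall (TP/(TP+FN)):
  stand: TP=31, FN=9+13+9+11=42 → 31/73 = 0.4247
  drive: TP=76, FN=8+5+4+8=25 → 76/101 = 0.7525
  walk: TP=63, FN=22+21+21+22=86 → 63/149 = 0.4228
  bike: TP=77, FN=3+1+4+3=11 → 77/88 = 0.8750
  sit: TP=61, FN=8+1+2+4=15 → 61/76 = 0.8026
Lowest is class 'walk' with recall = 0.423.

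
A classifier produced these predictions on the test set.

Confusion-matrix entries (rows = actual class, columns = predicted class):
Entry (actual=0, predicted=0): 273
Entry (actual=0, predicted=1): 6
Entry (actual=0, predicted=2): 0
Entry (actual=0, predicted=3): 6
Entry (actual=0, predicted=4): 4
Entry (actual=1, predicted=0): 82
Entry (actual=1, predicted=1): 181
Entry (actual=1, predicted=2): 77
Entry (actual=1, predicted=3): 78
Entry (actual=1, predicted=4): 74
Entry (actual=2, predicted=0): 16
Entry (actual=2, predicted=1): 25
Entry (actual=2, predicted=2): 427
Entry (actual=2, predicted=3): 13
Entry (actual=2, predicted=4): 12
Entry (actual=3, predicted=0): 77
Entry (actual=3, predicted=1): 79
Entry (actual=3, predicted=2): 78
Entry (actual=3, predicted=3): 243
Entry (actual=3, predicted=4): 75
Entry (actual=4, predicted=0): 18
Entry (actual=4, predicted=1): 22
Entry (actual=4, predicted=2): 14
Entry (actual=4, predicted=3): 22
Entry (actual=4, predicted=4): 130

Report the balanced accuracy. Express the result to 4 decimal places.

0.6500

Balanced accuracy = mean of per-class recall.
  0: recall = 273/289 = 0.94464
  1: recall = 181/492 = 0.36789
  2: recall = 427/493 = 0.86613
  3: recall = 243/552 = 0.44022
  4: recall = 130/206 = 0.63107
Mean = (0.94464 + 0.36789 + 0.86613 + 0.44022 + 0.63107) / 5 = 0.6500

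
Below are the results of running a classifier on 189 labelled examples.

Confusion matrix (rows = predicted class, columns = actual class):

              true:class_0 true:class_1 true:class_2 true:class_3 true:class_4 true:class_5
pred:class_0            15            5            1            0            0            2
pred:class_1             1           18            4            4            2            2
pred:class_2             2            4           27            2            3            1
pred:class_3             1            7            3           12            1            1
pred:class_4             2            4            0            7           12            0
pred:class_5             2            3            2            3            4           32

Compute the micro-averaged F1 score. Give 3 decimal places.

0.614

Micro-averaging pools counts across classes: ΣTP=116, ΣFP=73, ΣFN=73.
Micro-F1 score = 2·TP/(2·TP+FP+FN) on pooled counts = 0.614 (equals overall accuracy in single-label multiclass).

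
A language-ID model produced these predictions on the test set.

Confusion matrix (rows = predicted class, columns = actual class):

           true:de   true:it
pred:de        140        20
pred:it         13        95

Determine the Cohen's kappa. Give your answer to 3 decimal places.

Observed agreement pₒ = trace/N = 235/268 = 0.8769
Expected agreement pₑ = Σ (rowᵢ·colᵢ)/N² = (153·160 + 115·108)/268² = 0.5138
κ = (pₒ − pₑ)/(1 − pₑ) = (0.8769 − 0.5138)/(1 − 0.5138) = 0.747

0.747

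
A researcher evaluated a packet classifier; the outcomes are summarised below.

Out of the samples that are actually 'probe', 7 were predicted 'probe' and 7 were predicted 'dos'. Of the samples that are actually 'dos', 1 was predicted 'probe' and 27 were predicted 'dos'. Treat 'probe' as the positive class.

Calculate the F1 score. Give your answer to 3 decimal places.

0.636

Precision = TP/(TP+FP) = 7/8 = 0.8750
Recall = TP/(TP+FN) = 7/14 = 0.5000
F1 = 2·TP/(2·TP+FP+FN) = 14/22 = 0.636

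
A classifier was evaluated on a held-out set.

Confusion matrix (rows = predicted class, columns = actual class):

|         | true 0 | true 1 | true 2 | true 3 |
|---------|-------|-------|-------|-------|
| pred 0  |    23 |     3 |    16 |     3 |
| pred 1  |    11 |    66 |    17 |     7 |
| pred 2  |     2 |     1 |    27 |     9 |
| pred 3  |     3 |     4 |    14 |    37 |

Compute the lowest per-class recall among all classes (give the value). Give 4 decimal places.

0.3649

Per-class recall (TP/(TP+FN)):
  0: TP=23, FN=11+2+3=16 → 23/39 = 0.58974
  1: TP=66, FN=3+1+4=8 → 66/74 = 0.89189
  2: TP=27, FN=16+17+14=47 → 27/74 = 0.36486
  3: TP=37, FN=3+7+9=19 → 37/56 = 0.66071
Lowest is class '2' with recall = 0.3649.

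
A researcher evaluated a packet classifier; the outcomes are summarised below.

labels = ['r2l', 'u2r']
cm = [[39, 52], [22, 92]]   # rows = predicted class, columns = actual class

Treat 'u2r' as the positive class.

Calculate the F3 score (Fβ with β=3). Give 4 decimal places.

0.6525

Fβ = (1+β²)·TP / ((1+β²)·TP + β²·FN + FP), with β²=9
= 10·92 / (10·92 + 9·52 + 22) = 0.6525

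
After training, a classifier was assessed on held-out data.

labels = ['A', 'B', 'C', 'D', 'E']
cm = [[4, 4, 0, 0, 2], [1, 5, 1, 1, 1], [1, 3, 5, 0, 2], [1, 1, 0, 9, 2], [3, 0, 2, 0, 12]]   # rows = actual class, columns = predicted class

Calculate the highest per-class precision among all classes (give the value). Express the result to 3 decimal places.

0.900

Per-class precision (TP/(TP+FP)):
  A: TP=4, FP=1+1+1+3=6 → 4/10 = 0.4000
  B: TP=5, FP=4+3+1+0=8 → 5/13 = 0.3846
  C: TP=5, FP=0+1+0+2=3 → 5/8 = 0.6250
  D: TP=9, FP=0+1+0+0=1 → 9/10 = 0.9000
  E: TP=12, FP=2+1+2+2=7 → 12/19 = 0.6316
Highest is class 'D' with precision = 0.900.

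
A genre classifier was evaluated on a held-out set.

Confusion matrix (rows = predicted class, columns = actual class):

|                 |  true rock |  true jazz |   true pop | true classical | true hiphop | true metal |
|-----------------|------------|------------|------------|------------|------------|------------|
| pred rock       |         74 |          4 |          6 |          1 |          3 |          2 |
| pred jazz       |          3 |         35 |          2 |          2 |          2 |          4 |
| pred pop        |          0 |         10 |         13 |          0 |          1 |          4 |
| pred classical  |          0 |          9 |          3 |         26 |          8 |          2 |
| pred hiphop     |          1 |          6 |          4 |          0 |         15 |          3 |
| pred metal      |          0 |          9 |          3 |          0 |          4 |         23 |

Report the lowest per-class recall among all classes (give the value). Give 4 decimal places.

0.4194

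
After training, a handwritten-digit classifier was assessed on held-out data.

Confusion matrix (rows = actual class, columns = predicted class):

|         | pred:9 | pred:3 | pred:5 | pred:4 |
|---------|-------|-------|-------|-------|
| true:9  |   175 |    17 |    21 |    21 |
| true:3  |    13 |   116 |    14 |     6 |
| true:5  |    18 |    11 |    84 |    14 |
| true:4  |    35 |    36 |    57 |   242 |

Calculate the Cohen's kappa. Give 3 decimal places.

0.590

Observed agreement pₒ = trace/N = 617/880 = 0.7011
Expected agreement pₑ = Σ (rowᵢ·colᵢ)/N² = (234·241 + 149·180 + 127·176 + 370·283)/880² = 0.2715
κ = (pₒ − pₑ)/(1 − pₑ) = (0.7011 − 0.2715)/(1 − 0.2715) = 0.590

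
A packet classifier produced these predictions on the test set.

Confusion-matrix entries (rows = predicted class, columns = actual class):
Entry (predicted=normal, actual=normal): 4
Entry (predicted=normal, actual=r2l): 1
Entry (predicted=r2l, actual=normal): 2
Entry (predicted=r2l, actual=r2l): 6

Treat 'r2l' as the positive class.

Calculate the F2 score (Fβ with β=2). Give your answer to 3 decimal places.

Fβ = (1+β²)·TP / ((1+β²)·TP + β²·FN + FP), with β²=4
= 5·6 / (5·6 + 4·1 + 2) = 0.833

0.833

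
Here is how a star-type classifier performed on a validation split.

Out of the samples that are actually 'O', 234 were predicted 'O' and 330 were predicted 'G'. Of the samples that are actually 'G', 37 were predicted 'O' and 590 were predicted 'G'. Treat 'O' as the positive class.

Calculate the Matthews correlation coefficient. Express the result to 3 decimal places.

MCC = (TP·TN − FP·FN) / √((TP+FP)(TP+FN)(TN+FP)(TN+FN))
Numerator = 234·590 − 37·330 = 125850
Denominator = √(271·564·627·920) = √88166532960 = 296928.4981
MCC = 125850 / 296928.4981 = 0.424

0.424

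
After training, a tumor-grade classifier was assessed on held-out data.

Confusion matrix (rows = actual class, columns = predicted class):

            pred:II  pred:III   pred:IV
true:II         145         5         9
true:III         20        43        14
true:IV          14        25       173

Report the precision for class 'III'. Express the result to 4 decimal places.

precision = TP/(TP+FP).
III: TP=43, FP=5+25=30 → 43/73 = 0.58904

0.5890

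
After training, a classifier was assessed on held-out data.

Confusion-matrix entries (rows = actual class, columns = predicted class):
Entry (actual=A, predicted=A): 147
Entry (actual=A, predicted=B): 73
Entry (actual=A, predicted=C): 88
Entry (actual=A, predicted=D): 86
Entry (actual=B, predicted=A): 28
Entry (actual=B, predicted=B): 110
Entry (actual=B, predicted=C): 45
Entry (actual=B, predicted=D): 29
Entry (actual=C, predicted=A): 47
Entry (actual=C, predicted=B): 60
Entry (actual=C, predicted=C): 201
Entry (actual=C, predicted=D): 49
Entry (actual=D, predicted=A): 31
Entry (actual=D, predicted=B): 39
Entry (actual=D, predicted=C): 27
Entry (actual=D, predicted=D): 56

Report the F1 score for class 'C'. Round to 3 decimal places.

F1 score = 2·TP/(2·TP+FP+FN).
C: TP=201, FP=88+45+27=160, FN=47+60+49=156 → 402/718 = 0.5599

0.560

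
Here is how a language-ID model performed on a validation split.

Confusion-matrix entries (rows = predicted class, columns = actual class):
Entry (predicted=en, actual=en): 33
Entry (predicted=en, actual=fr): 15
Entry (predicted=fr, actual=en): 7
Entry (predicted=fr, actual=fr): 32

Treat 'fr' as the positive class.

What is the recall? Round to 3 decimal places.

Recall = TP/(TP+FN) = 32/(32+15) = 32/47 = 0.681

0.681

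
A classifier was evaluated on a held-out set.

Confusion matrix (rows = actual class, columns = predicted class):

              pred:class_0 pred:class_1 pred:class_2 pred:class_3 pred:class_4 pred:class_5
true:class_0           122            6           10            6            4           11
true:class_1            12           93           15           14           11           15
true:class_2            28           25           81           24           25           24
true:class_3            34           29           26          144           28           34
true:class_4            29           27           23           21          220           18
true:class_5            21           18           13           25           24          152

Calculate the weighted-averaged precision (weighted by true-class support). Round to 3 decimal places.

Per-class precision (TP/(TP+FP)):
  class_0: TP=122, FP=12+28+34+29+21=124 → 122/246 = 0.4959
  class_1: TP=93, FP=6+25+29+27+18=105 → 93/198 = 0.4697
  class_2: TP=81, FP=10+15+26+23+13=87 → 81/168 = 0.4821
  class_3: TP=144, FP=6+14+24+21+25=90 → 144/234 = 0.6154
  class_4: TP=220, FP=4+11+25+28+24=92 → 220/312 = 0.7051
  class_5: TP=152, FP=11+15+24+34+18=102 → 152/254 = 0.5984
Weighted-precision = Σ (supportᵢ/N)·precisionᵢ with N=1412: (159/1412)·0.4959 + (160/1412)·0.4697 + (207/1412)·0.4821 + (295/1412)·0.6154 + (338/1412)·0.7051 + (253/1412)·0.5984 = 0.584

0.584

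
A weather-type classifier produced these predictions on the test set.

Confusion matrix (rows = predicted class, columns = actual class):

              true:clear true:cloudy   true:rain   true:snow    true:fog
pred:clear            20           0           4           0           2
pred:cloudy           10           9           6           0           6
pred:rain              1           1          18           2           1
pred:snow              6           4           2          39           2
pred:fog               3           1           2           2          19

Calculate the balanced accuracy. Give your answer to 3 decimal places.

0.641

Balanced accuracy = mean of per-class recall.
  clear: recall = 20/40 = 0.5000
  cloudy: recall = 9/15 = 0.6000
  rain: recall = 18/32 = 0.5625
  snow: recall = 39/43 = 0.9070
  fog: recall = 19/30 = 0.6333
Mean = (0.5000 + 0.6000 + 0.5625 + 0.9070 + 0.6333) / 5 = 0.641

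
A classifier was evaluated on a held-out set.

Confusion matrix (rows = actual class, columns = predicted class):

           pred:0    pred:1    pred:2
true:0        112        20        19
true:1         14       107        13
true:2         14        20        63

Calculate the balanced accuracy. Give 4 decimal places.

0.7299

Balanced accuracy = mean of per-class recall.
  0: recall = 112/151 = 0.74172
  1: recall = 107/134 = 0.79851
  2: recall = 63/97 = 0.64948
Mean = (0.74172 + 0.79851 + 0.64948) / 3 = 0.7299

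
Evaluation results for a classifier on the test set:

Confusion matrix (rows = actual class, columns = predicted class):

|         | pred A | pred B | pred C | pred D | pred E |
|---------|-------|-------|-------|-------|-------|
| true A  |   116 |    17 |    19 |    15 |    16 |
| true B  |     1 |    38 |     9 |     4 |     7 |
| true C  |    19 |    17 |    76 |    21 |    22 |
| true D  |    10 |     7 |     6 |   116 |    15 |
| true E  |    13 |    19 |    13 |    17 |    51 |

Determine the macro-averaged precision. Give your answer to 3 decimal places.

0.573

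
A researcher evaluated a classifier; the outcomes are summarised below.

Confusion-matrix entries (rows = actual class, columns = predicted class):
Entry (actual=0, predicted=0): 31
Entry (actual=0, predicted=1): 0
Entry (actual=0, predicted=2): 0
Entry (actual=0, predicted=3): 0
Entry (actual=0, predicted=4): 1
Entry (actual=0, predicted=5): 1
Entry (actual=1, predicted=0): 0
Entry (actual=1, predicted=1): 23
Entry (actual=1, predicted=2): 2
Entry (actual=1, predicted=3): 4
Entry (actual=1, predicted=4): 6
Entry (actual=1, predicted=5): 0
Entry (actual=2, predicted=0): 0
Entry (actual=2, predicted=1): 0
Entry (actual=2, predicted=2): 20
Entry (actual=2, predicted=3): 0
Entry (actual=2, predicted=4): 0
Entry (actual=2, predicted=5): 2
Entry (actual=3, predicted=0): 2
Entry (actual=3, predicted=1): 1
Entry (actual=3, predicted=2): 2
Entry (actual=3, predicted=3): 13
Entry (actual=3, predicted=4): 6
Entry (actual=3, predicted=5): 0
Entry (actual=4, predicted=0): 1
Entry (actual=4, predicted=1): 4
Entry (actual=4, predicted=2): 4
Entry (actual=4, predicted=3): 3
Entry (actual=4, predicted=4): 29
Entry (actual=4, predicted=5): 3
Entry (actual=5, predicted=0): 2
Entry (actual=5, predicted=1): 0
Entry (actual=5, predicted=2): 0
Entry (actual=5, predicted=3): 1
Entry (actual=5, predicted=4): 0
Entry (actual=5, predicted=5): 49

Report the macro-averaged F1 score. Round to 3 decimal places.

Per-class F1 score (2·TP/(2·TP+FP+FN)):
  0: TP=31, FP=0+0+2+1+2=5, FN=0+0+0+1+1=2 → 62/69 = 0.8986
  1: TP=23, FP=0+0+1+4+0=5, FN=0+2+4+6+0=12 → 46/63 = 0.7302
  2: TP=20, FP=0+2+2+4+0=8, FN=0+0+0+0+2=2 → 40/50 = 0.8000
  3: TP=13, FP=0+4+0+3+1=8, FN=2+1+2+6+0=11 → 26/45 = 0.5778
  4: TP=29, FP=1+6+0+6+0=13, FN=1+4+4+3+3=15 → 58/86 = 0.6744
  5: TP=49, FP=1+0+2+0+3=6, FN=2+0+0+1+0=3 → 98/107 = 0.9159
Macro-F1 score = mean = (0.8986 + 0.7302 + 0.8000 + 0.5778 + 0.6744 + 0.9159) / 6 = 0.766

0.766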